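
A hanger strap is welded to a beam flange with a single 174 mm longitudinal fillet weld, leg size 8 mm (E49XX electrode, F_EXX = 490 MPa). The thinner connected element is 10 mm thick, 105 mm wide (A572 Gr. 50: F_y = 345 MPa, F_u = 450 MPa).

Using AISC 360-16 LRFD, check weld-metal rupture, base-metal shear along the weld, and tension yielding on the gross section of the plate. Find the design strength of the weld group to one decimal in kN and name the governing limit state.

Weld metal: throat = 0.707×8 = 5.656 mm, L = 174 mm. φR_n = 0.75 × 0.6 × 490 × 5.656 × 174 = 217.0 kN.
Base metal shear (10 mm plate): yield φR_n = 1.0×0.6×345×10×174 = 360.2 kN; rupture φR_n = 0.75×0.6×450×10×174 = 352.4 kN; take 352.4 kN (rupture).
Tension yield (gross): A_g = 105×10 = 1050 mm². φR_n = 0.90 × 345 × 1050 = 326.0 kN.
Governing: min(217.0, 352.4, 326.0) = 217.0 kN → weld metal.

217.0 kN (weld metal governs)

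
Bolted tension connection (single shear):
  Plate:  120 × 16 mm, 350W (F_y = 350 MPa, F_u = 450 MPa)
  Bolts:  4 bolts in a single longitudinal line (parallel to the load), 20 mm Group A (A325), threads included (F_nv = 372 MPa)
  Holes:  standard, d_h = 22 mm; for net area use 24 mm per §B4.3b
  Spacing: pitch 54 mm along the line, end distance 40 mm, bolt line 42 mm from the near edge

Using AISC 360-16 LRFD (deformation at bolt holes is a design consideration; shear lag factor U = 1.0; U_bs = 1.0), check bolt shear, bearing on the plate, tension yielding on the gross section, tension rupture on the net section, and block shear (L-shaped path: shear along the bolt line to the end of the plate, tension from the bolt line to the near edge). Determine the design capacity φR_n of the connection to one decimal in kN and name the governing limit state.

Bolt shear: A_b = π(20)²/4 = 314.16 mm². φR_n = 0.75 × 372 × 314.16 × 4 × 1 = 350.6 kN.
Bearing (16 mm plate, F_u = 450 MPa): end bolts L_c = 40 − 22/2 = 29, R_n = min(1.2×29×16×450, 2.4×20×16×450) = 250.56 kN/bolt; interior L_c = 54 − 22 = 32, R_n = 276.48 kN/bolt. φR_n = 0.75 × (1×250.56 + 3×276.48) = 810.0 kN.
Tension yield (gross): A_g = 120×16 = 1920 mm². φR_n = 0.90 × 350 × 1920 = 604.8 kN.
Tension rupture (net): A_n = (120 − 1×24)×16 = 1536 mm² (U = 1.0, A_e = A_n). φR_n = 0.75 × 450 × 1536 = 518.4 kN.
Block shear: shear path 1×[40+3×54] = 1×202 mm, A_gv = 3232, A_nv = 1×(202 − 3.5×24)×16 = 1888 mm²; tension to near edge: (42 − 0.5×24)×16 = 480 mm². R_n = min(0.6×450×1888, 0.6×350×3232) + 1.0×450×480 = min(509.76, 678.72) + 216 = 725.76 kN. φR_n = 0.75 × 725.76 = 544.3 kN.
Governing: min(350.6, 810.0, 604.8, 518.4, 544.3) = 350.6 kN → bolt shear.

350.6 kN (bolt shear governs)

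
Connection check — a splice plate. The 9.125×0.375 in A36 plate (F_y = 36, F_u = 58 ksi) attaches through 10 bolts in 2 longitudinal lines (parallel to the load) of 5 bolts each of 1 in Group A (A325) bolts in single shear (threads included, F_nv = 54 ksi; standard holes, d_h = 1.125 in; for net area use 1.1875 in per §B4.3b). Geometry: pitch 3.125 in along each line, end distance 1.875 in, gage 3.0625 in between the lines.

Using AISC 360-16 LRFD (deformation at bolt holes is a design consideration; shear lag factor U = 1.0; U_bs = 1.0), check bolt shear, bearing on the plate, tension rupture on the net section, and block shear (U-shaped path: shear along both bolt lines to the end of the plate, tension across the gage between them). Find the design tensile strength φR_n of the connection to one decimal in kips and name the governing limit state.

110.1 kips (net-section rupture governs)

Bolt shear: A_b = π(1)²/4 = 0.7854 in². φR_n = 0.75 × 54 × 0.7854 × 10 × 1 = 318.1 kips.
Bearing (0.375 in plate, F_u = 58 ksi): end bolts L_c = 1.875 − 1.125/2 = 1.3125, R_n = min(1.2×1.3125×0.375×58, 2.4×1×0.375×58) = 34.256 kips/bolt; interior L_c = 3.125 − 1.125 = 2, R_n = 52.2 kips/bolt. φR_n = 0.75 × (2×34.256 + 8×52.2) = 364.6 kips.
Tension rupture (net): A_n = (9.125 − 2×1.1875)×0.375 = 2.5313 in² (U = 1.0, A_e = A_n). φR_n = 0.75 × 58 × 2.5313 = 110.1 kips.
Block shear: shear path 2×[1.875+4×3.125] = 2×14.375 in, A_gv = 10.781, A_nv = 2×(14.375 − 4.5×1.1875)×0.375 = 6.7734 in²; tension across gage: (3.0625 − 1×1.1875)×0.375 = 0.70313 in². R_n = min(0.6×58×6.7734, 0.6×36×10.781) + 1.0×58×0.70313 = min(235.71, 232.87) + 40.782 = 273.65 kips. φR_n = 0.75 × 273.65 = 205.2 kips.
Governing: min(318.1, 364.6, 110.1, 205.2) = 110.1 kips → net-section rupture.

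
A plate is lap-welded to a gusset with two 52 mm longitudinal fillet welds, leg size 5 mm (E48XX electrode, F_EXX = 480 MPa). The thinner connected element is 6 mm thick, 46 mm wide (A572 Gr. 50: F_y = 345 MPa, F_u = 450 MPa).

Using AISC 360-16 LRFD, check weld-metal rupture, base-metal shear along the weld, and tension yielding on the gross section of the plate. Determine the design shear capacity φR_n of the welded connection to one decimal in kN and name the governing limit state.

79.4 kN (weld metal governs)

Weld metal: throat = 0.707×5 = 3.535 mm, L = 2×52 = 104 mm. φR_n = 0.75 × 0.6 × 480 × 3.535 × 104 = 79.4 kN.
Base metal shear (6 mm plate): yield φR_n = 1.0×0.6×345×6×104 = 129.2 kN; rupture φR_n = 0.75×0.6×450×6×104 = 126.4 kN; take 126.4 kN (rupture).
Tension yield (gross): A_g = 46×6 = 276 mm². φR_n = 0.90 × 345 × 276 = 85.7 kN.
Governing: min(79.4, 126.4, 85.7) = 79.4 kN → weld metal.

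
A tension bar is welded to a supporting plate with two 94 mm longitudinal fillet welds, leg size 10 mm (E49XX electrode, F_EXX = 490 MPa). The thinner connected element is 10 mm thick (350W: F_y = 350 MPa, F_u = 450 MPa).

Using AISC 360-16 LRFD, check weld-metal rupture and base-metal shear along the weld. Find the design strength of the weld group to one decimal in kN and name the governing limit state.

293.1 kN (weld metal governs)

Weld metal: throat = 0.707×10 = 7.07 mm, L = 2×94 = 188 mm. φR_n = 0.75 × 0.6 × 490 × 7.07 × 188 = 293.1 kN.
Base metal shear (10 mm plate): yield φR_n = 1.0×0.6×350×10×188 = 394.8 kN; rupture φR_n = 0.75×0.6×450×10×188 = 380.7 kN; take 380.7 kN (rupture).
Governing: min(293.1, 380.7) = 293.1 kN → weld metal.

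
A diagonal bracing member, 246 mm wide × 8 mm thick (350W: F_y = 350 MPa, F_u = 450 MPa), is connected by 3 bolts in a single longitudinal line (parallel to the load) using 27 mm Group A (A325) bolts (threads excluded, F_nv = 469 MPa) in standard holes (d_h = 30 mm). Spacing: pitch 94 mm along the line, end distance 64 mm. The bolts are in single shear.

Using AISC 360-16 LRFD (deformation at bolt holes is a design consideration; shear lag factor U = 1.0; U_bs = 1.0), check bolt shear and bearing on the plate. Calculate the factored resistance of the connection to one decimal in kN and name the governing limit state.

508.7 kN (bearing governs)

Bolt shear: A_b = π(27)²/4 = 572.56 mm². φR_n = 0.75 × 469 × 572.56 × 3 × 1 = 604.2 kN.
Bearing (8 mm plate, F_u = 450 MPa): end bolts L_c = 64 − 30/2 = 49, R_n = min(1.2×49×8×450, 2.4×27×8×450) = 211.68 kN/bolt; interior L_c = 94 − 30 = 64, R_n = 233.28 kN/bolt. φR_n = 0.75 × (1×211.68 + 2×233.28) = 508.7 kN.
Governing: min(604.2, 508.7) = 508.7 kN → bearing.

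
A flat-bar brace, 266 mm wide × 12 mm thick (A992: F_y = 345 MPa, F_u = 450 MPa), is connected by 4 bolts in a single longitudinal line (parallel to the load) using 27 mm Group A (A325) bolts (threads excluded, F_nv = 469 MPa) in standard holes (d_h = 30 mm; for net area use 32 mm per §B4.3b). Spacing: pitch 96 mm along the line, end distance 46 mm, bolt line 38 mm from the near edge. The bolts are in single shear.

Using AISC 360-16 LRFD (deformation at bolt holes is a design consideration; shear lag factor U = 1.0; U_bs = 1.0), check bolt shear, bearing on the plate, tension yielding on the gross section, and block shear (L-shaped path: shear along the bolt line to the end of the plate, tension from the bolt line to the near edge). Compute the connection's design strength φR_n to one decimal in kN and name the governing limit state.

Bolt shear: A_b = π(27)²/4 = 572.56 mm². φR_n = 0.75 × 469 × 572.56 × 4 × 1 = 805.6 kN.
Bearing (12 mm plate, F_u = 450 MPa): end bolts L_c = 46 − 30/2 = 31, R_n = min(1.2×31×12×450, 2.4×27×12×450) = 200.88 kN/bolt; interior L_c = 96 − 30 = 66, R_n = 349.92 kN/bolt. φR_n = 0.75 × (1×200.88 + 3×349.92) = 938.0 kN.
Tension yield (gross): A_g = 266×12 = 3192 mm². φR_n = 0.90 × 345 × 3192 = 991.1 kN.
Block shear: shear path 1×[46+3×96] = 1×334 mm, A_gv = 4008, A_nv = 1×(334 − 3.5×32)×12 = 2664 mm²; tension to near edge: (38 − 0.5×32)×12 = 264 mm². R_n = min(0.6×450×2664, 0.6×345×4008) + 1.0×450×264 = min(719.28, 829.66) + 118.8 = 838.08 kN. φR_n = 0.75 × 838.08 = 628.6 kN.
Governing: min(805.6, 938.0, 991.1, 628.6) = 628.6 kN → block shear.

628.6 kN (block shear governs)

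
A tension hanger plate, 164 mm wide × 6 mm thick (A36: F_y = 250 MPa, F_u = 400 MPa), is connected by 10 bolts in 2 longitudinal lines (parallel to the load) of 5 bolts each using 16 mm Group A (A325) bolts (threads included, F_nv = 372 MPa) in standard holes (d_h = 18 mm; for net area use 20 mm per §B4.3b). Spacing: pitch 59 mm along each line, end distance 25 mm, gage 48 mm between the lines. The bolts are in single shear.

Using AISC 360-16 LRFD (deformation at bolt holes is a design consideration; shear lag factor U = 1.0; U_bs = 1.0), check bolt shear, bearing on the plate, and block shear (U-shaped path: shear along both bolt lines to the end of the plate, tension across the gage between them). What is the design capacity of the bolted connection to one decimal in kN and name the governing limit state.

Bolt shear: A_b = π(16)²/4 = 201.06 mm². φR_n = 0.75 × 372 × 201.06 × 10 × 1 = 561.0 kN.
Bearing (6 mm plate, F_u = 400 MPa): end bolts L_c = 25 − 18/2 = 16, R_n = min(1.2×16×6×400, 2.4×16×6×400) = 46.08 kN/bolt; interior L_c = 59 − 18 = 41, R_n = 92.16 kN/bolt. φR_n = 0.75 × (2×46.08 + 8×92.16) = 622.1 kN.
Block shear: shear path 2×[25+4×59] = 2×261 mm, A_gv = 3132, A_nv = 2×(261 − 4.5×20)×6 = 2052 mm²; tension across gage: (48 − 1×20)×6 = 168 mm². R_n = min(0.6×400×2052, 0.6×250×3132) + 1.0×400×168 = min(492.48, 469.8) + 67.2 = 537 kN. φR_n = 0.75 × 537 = 402.8 kN.
Governing: min(561.0, 622.1, 402.8) = 402.8 kN → block shear.

402.8 kN (block shear governs)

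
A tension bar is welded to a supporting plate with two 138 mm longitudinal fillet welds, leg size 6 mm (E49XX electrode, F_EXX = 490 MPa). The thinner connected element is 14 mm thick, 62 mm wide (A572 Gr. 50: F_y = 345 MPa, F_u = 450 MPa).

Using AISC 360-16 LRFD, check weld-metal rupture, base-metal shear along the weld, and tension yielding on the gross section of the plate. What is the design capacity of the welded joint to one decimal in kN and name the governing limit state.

258.2 kN (weld metal governs)

Weld metal: throat = 0.707×6 = 4.242 mm, L = 2×138 = 276 mm. φR_n = 0.75 × 0.6 × 490 × 4.242 × 276 = 258.2 kN.
Base metal shear (14 mm plate): yield φR_n = 1.0×0.6×345×14×276 = 799.8 kN; rupture φR_n = 0.75×0.6×450×14×276 = 782.5 kN; take 782.5 kN (rupture).
Tension yield (gross): A_g = 62×14 = 868 mm². φR_n = 0.90 × 345 × 868 = 269.5 kN.
Governing: min(258.2, 782.5, 269.5) = 258.2 kN → weld metal.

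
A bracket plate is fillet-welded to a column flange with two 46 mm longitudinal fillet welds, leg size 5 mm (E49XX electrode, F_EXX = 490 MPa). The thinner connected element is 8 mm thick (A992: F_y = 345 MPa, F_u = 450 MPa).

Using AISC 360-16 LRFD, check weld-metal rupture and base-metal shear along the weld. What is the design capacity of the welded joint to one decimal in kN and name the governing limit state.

71.7 kN (weld metal governs)

Weld metal: throat = 0.707×5 = 3.535 mm, L = 2×46 = 92 mm. φR_n = 0.75 × 0.6 × 490 × 3.535 × 92 = 71.7 kN.
Base metal shear (8 mm plate): yield φR_n = 1.0×0.6×345×8×92 = 152.4 kN; rupture φR_n = 0.75×0.6×450×8×92 = 149.0 kN; take 149.0 kN (rupture).
Governing: min(71.7, 149.0) = 71.7 kN → weld metal.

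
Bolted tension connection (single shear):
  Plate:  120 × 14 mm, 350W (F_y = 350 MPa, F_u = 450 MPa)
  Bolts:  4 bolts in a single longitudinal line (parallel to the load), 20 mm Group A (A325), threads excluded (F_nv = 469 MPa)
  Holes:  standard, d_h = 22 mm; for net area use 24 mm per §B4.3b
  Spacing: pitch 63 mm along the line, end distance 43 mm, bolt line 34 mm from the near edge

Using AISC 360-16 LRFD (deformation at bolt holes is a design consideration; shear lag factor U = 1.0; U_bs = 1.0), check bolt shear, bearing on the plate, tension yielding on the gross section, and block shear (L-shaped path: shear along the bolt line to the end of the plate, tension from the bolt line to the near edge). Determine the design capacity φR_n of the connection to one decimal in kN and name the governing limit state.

Bolt shear: A_b = π(20)²/4 = 314.16 mm². φR_n = 0.75 × 469 × 314.16 × 4 × 1 = 442.0 kN.
Bearing (14 mm plate, F_u = 450 MPa): end bolts L_c = 43 − 22/2 = 32, R_n = min(1.2×32×14×450, 2.4×20×14×450) = 241.92 kN/bolt; interior L_c = 63 − 22 = 41, R_n = 302.4 kN/bolt. φR_n = 0.75 × (1×241.92 + 3×302.4) = 861.8 kN.
Tension yield (gross): A_g = 120×14 = 1680 mm². φR_n = 0.90 × 350 × 1680 = 529.2 kN.
Block shear: shear path 1×[43+3×63] = 1×232 mm, A_gv = 3248, A_nv = 1×(232 − 3.5×24)×14 = 2072 mm²; tension to near edge: (34 − 0.5×24)×14 = 308 mm². R_n = min(0.6×450×2072, 0.6×350×3248) + 1.0×450×308 = min(559.44, 682.08) + 138.6 = 698.04 kN. φR_n = 0.75 × 698.04 = 523.5 kN.
Governing: min(442.0, 861.8, 529.2, 523.5) = 442.0 kN → bolt shear.

442.0 kN (bolt shear governs)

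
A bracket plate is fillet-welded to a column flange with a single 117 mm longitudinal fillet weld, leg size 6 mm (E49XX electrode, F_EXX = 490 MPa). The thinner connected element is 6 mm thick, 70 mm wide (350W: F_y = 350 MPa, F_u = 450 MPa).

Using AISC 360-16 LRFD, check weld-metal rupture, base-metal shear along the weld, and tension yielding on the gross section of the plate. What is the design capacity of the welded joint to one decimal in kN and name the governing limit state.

109.4 kN (weld metal governs)

Weld metal: throat = 0.707×6 = 4.242 mm, L = 117 mm. φR_n = 0.75 × 0.6 × 490 × 4.242 × 117 = 109.4 kN.
Base metal shear (6 mm plate): yield φR_n = 1.0×0.6×350×6×117 = 147.4 kN; rupture φR_n = 0.75×0.6×450×6×117 = 142.2 kN; take 142.2 kN (rupture).
Tension yield (gross): A_g = 70×6 = 420 mm². φR_n = 0.90 × 350 × 420 = 132.3 kN.
Governing: min(109.4, 142.2, 132.3) = 109.4 kN → weld metal.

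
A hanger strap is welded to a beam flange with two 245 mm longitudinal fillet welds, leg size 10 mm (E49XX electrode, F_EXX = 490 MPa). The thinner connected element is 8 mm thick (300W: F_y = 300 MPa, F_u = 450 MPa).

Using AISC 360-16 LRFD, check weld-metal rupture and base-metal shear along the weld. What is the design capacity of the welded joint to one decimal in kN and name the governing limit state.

705.6 kN (base-metal shear governs)

Weld metal: throat = 0.707×10 = 7.07 mm, L = 2×245 = 490 mm. φR_n = 0.75 × 0.6 × 490 × 7.07 × 490 = 763.9 kN.
Base metal shear (8 mm plate): yield φR_n = 1.0×0.6×300×8×490 = 705.6 kN; rupture φR_n = 0.75×0.6×450×8×490 = 793.8 kN; take 705.6 kN (yield).
Governing: min(763.9, 705.6) = 705.6 kN → base-metal shear.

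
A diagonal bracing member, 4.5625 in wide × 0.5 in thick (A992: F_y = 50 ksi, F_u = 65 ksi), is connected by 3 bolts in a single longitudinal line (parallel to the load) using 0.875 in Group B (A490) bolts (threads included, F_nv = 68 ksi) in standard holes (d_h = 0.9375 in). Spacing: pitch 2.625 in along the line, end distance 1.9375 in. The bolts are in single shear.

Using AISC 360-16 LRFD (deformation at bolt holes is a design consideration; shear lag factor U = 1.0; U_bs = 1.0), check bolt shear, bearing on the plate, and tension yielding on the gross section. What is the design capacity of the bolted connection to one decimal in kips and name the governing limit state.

92.0 kips (bolt shear governs)

Bolt shear: A_b = π(0.875)²/4 = 0.60132 in². φR_n = 0.75 × 68 × 0.60132 × 3 × 1 = 92.0 kips.
Bearing (0.5 in plate, F_u = 65 ksi): end bolts L_c = 1.9375 − 0.9375/2 = 1.46875, R_n = min(1.2×1.46875×0.5×65, 2.4×0.875×0.5×65) = 57.281 kips/bolt; interior L_c = 2.625 − 0.9375 = 1.6875, R_n = 65.813 kips/bolt. φR_n = 0.75 × (1×57.281 + 2×65.813) = 141.7 kips.
Tension yield (gross): A_g = 4.5625×0.5 = 2.2813 in². φR_n = 0.90 × 50 × 2.2813 = 102.7 kips.
Governing: min(92.0, 141.7, 102.7) = 92.0 kips → bolt shear.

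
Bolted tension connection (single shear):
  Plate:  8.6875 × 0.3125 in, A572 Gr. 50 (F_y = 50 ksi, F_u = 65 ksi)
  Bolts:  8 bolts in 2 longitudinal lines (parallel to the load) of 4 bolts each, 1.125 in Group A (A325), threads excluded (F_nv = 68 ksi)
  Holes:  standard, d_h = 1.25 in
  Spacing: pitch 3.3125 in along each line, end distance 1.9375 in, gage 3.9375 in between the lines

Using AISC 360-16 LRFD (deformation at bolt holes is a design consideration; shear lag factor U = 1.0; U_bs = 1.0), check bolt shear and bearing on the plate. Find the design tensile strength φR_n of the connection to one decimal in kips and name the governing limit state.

Bolt shear: A_b = π(1.125)²/4 = 0.99402 in². φR_n = 0.75 × 68 × 0.99402 × 8 × 1 = 405.6 kips.
Bearing (0.3125 in plate, F_u = 65 ksi): end bolts L_c = 1.9375 − 1.25/2 = 1.3125, R_n = min(1.2×1.3125×0.3125×65, 2.4×1.125×0.3125×65) = 31.992 kips/bolt; interior L_c = 3.3125 − 1.25 = 2.0625, R_n = 50.273 kips/bolt. φR_n = 0.75 × (2×31.992 + 6×50.273) = 274.2 kips.
Governing: min(405.6, 274.2) = 274.2 kips → bearing.

274.2 kips (bearing governs)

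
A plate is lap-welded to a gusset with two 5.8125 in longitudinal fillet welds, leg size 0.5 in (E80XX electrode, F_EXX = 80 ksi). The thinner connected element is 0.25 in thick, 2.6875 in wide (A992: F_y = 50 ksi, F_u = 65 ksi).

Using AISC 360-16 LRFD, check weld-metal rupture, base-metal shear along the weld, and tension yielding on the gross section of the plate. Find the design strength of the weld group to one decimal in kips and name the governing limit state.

30.2 kips (gross-section yield governs)

Weld metal: throat = 0.707×0.5 = 0.3535 in, L = 2×5.8125 = 11.625 in. φR_n = 0.75 × 0.6 × 80 × 0.3535 × 11.625 = 147.9 kips.
Base metal shear (0.25 in plate): yield φR_n = 1.0×0.6×50×0.25×11.625 = 87.2 kips; rupture φR_n = 0.75×0.6×65×0.25×11.625 = 85.0 kips; take 85.0 kips (rupture).
Tension yield (gross): A_g = 2.6875×0.25 = 0.67188 in². φR_n = 0.90 × 50 × 0.67188 = 30.2 kips.
Governing: min(147.9, 85.0, 30.2) = 30.2 kips → gross-section yield.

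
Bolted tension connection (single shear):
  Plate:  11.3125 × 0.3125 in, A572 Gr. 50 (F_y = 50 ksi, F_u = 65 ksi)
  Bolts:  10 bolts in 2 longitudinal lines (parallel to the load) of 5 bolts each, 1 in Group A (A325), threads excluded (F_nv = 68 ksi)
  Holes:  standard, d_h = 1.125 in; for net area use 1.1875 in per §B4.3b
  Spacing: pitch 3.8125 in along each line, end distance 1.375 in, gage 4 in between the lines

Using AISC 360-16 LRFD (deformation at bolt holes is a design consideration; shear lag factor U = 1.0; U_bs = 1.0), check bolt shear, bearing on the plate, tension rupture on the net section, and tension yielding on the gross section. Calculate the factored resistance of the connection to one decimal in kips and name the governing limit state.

Bolt shear: A_b = π(1)²/4 = 0.7854 in². φR_n = 0.75 × 68 × 0.7854 × 10 × 1 = 400.6 kips.
Bearing (0.3125 in plate, F_u = 65 ksi): end bolts L_c = 1.375 − 1.125/2 = 0.8125, R_n = min(1.2×0.8125×0.3125×65, 2.4×1×0.3125×65) = 19.805 kips/bolt; interior L_c = 3.8125 − 1.125 = 2.6875, R_n = 48.75 kips/bolt. φR_n = 0.75 × (2×19.805 + 8×48.75) = 322.2 kips.
Tension rupture (net): A_n = (11.3125 − 2×1.1875)×0.3125 = 2.793 in² (U = 1.0, A_e = A_n). φR_n = 0.75 × 65 × 2.793 = 136.2 kips.
Tension yield (gross): A_g = 11.3125×0.3125 = 3.5352 in². φR_n = 0.90 × 50 × 3.5352 = 159.1 kips.
Governing: min(400.6, 322.2, 136.2, 159.1) = 136.2 kips → net-section rupture.

136.2 kips (net-section rupture governs)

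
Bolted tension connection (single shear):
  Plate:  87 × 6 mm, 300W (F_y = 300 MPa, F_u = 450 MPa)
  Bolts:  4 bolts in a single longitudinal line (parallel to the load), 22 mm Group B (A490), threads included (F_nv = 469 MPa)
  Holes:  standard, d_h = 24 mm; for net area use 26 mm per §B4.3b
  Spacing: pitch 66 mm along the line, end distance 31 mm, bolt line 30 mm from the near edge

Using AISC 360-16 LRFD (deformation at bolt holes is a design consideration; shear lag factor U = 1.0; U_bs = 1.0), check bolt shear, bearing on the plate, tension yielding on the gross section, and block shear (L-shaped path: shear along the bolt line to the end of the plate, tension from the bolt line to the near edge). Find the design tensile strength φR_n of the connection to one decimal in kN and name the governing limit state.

Bolt shear: A_b = π(22)²/4 = 380.13 mm². φR_n = 0.75 × 469 × 380.13 × 4 × 1 = 534.8 kN.
Bearing (6 mm plate, F_u = 450 MPa): end bolts L_c = 31 − 24/2 = 19, R_n = min(1.2×19×6×450, 2.4×22×6×450) = 61.56 kN/bolt; interior L_c = 66 − 24 = 42, R_n = 136.08 kN/bolt. φR_n = 0.75 × (1×61.56 + 3×136.08) = 352.4 kN.
Tension yield (gross): A_g = 87×6 = 522 mm². φR_n = 0.90 × 300 × 522 = 140.9 kN.
Block shear: shear path 1×[31+3×66] = 1×229 mm, A_gv = 1374, A_nv = 1×(229 − 3.5×26)×6 = 828 mm²; tension to near edge: (30 − 0.5×26)×6 = 102 mm². R_n = min(0.6×450×828, 0.6×300×1374) + 1.0×450×102 = min(223.56, 247.32) + 45.9 = 269.46 kN. φR_n = 0.75 × 269.46 = 202.1 kN.
Governing: min(534.8, 352.4, 140.9, 202.1) = 140.9 kN → gross-section yield.

140.9 kN (gross-section yield governs)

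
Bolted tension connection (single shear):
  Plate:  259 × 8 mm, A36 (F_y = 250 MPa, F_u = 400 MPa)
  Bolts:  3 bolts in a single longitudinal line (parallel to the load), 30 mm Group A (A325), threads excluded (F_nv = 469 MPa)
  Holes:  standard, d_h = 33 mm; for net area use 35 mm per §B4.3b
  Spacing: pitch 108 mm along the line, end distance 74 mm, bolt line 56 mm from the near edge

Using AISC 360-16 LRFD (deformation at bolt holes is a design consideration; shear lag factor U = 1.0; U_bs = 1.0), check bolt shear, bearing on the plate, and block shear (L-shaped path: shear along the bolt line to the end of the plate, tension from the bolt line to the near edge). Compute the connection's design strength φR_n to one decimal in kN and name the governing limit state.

Bolt shear: A_b = π(30)²/4 = 706.86 mm². φR_n = 0.75 × 469 × 706.86 × 3 × 1 = 745.9 kN.
Bearing (8 mm plate, F_u = 400 MPa): end bolts L_c = 74 − 33/2 = 57.5, R_n = min(1.2×57.5×8×400, 2.4×30×8×400) = 220.8 kN/bolt; interior L_c = 108 − 33 = 75, R_n = 230.4 kN/bolt. φR_n = 0.75 × (1×220.8 + 2×230.4) = 511.2 kN.
Block shear: shear path 1×[74+2×108] = 1×290 mm, A_gv = 2320, A_nv = 1×(290 − 2.5×35)×8 = 1620 mm²; tension to near edge: (56 − 0.5×35)×8 = 308 mm². R_n = min(0.6×400×1620, 0.6×250×2320) + 1.0×400×308 = min(388.8, 348) + 123.2 = 471.2 kN. φR_n = 0.75 × 471.2 = 353.4 kN.
Governing: min(745.9, 511.2, 353.4) = 353.4 kN → block shear.

353.4 kN (block shear governs)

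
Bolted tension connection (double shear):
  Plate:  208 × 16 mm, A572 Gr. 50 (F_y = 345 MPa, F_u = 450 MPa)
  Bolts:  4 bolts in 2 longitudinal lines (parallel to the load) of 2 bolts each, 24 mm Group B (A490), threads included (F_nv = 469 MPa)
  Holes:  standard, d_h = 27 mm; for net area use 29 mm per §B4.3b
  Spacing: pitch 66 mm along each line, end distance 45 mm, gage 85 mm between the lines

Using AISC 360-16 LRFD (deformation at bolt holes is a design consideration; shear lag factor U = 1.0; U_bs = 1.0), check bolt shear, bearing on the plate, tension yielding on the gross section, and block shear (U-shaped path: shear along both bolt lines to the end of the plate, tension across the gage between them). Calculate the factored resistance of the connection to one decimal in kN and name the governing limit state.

739.8 kN (block shear governs)

Bolt shear: A_b = π(24)²/4 = 452.39 mm². φR_n = 0.75 × 469 × 452.39 × 4 × 2 = 1273.0 kN.
Bearing (16 mm plate, F_u = 450 MPa): end bolts L_c = 45 − 27/2 = 31.5, R_n = min(1.2×31.5×16×450, 2.4×24×16×450) = 272.16 kN/bolt; interior L_c = 66 − 27 = 39, R_n = 336.96 kN/bolt. φR_n = 0.75 × (2×272.16 + 2×336.96) = 913.7 kN.
Tension yield (gross): A_g = 208×16 = 3328 mm². φR_n = 0.90 × 345 × 3328 = 1033.3 kN.
Block shear: shear path 2×[45+1×66] = 2×111 mm, A_gv = 3552, A_nv = 2×(111 − 1.5×29)×16 = 2160 mm²; tension across gage: (85 − 1×29)×16 = 896 mm². R_n = min(0.6×450×2160, 0.6×345×3552) + 1.0×450×896 = min(583.2, 735.26) + 403.2 = 986.4 kN. φR_n = 0.75 × 986.4 = 739.8 kN.
Governing: min(1273.0, 913.7, 1033.3, 739.8) = 739.8 kN → block shear.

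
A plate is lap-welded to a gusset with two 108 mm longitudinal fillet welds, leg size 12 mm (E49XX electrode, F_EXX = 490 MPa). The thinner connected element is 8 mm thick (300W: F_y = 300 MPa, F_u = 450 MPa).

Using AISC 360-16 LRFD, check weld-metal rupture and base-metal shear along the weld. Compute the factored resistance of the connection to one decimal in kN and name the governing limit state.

311.0 kN (base-metal shear governs)

Weld metal: throat = 0.707×12 = 8.484 mm, L = 2×108 = 216 mm. φR_n = 0.75 × 0.6 × 490 × 8.484 × 216 = 404.1 kN.
Base metal shear (8 mm plate): yield φR_n = 1.0×0.6×300×8×216 = 311.0 kN; rupture φR_n = 0.75×0.6×450×8×216 = 349.9 kN; take 311.0 kN (yield).
Governing: min(404.1, 311.0) = 311.0 kN → base-metal shear.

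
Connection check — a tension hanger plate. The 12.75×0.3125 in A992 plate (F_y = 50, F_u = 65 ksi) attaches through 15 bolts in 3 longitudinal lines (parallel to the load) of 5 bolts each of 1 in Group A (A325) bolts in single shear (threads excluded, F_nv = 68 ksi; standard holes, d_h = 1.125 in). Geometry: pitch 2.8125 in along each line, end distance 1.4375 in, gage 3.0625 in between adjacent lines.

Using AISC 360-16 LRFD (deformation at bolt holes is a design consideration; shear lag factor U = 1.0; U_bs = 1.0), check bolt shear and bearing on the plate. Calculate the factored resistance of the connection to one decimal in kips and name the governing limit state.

Bolt shear: A_b = π(1)²/4 = 0.7854 in². φR_n = 0.75 × 68 × 0.7854 × 15 × 1 = 600.8 kips.
Bearing (0.3125 in plate, F_u = 65 ksi): end bolts L_c = 1.4375 − 1.125/2 = 0.875, R_n = min(1.2×0.875×0.3125×65, 2.4×1×0.3125×65) = 21.328 kips/bolt; interior L_c = 2.8125 − 1.125 = 1.6875, R_n = 41.133 kips/bolt. φR_n = 0.75 × (3×21.328 + 12×41.133) = 418.2 kips.
Governing: min(600.8, 418.2) = 418.2 kips → bearing.

418.2 kips (bearing governs)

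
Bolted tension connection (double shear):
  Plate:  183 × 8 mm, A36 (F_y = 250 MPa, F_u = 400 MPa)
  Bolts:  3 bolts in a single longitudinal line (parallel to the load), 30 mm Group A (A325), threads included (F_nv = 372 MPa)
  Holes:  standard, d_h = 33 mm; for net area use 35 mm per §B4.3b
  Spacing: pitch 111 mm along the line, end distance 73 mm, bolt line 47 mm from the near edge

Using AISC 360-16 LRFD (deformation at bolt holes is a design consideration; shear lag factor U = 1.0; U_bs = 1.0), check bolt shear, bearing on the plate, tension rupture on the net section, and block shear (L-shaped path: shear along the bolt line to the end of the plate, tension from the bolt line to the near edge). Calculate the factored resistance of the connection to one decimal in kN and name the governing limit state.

336.3 kN (block shear governs)

Bolt shear: A_b = π(30)²/4 = 706.86 mm². φR_n = 0.75 × 372 × 706.86 × 3 × 2 = 1183.3 kN.
Bearing (8 mm plate, F_u = 400 MPa): end bolts L_c = 73 − 33/2 = 56.5, R_n = min(1.2×56.5×8×400, 2.4×30×8×400) = 216.96 kN/bolt; interior L_c = 111 − 33 = 78, R_n = 230.4 kN/bolt. φR_n = 0.75 × (1×216.96 + 2×230.4) = 508.3 kN.
Tension rupture (net): A_n = (183 − 1×35)×8 = 1184 mm² (U = 1.0, A_e = A_n). φR_n = 0.75 × 400 × 1184 = 355.2 kN.
Block shear: shear path 1×[73+2×111] = 1×295 mm, A_gv = 2360, A_nv = 1×(295 − 2.5×35)×8 = 1660 mm²; tension to near edge: (47 − 0.5×35)×8 = 236 mm². R_n = min(0.6×400×1660, 0.6×250×2360) + 1.0×400×236 = min(398.4, 354) + 94.4 = 448.4 kN. φR_n = 0.75 × 448.4 = 336.3 kN.
Governing: min(1183.3, 508.3, 355.2, 336.3) = 336.3 kN → block shear.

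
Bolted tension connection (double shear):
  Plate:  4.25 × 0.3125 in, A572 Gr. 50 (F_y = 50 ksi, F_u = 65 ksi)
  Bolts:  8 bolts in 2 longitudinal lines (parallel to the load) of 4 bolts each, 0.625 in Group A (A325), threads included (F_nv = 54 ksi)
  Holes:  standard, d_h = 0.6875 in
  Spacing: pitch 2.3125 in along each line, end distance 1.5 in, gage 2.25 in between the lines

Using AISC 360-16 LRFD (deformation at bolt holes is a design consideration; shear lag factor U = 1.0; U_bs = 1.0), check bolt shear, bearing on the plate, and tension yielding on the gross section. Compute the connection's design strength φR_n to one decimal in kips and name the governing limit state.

Bolt shear: A_b = π(0.625)²/4 = 0.3068 in². φR_n = 0.75 × 54 × 0.3068 × 8 × 2 = 198.8 kips.
Bearing (0.3125 in plate, F_u = 65 ksi): end bolts L_c = 1.5 − 0.6875/2 = 1.15625, R_n = min(1.2×1.15625×0.3125×65, 2.4×0.625×0.3125×65) = 28.184 kips/bolt; interior L_c = 2.3125 − 0.6875 = 1.625, R_n = 30.469 kips/bolt. φR_n = 0.75 × (2×28.184 + 6×30.469) = 179.4 kips.
Tension yield (gross): A_g = 4.25×0.3125 = 1.3281 in². φR_n = 0.90 × 50 × 1.3281 = 59.8 kips.
Governing: min(198.8, 179.4, 59.8) = 59.8 kips → gross-section yield.

59.8 kips (gross-section yield governs)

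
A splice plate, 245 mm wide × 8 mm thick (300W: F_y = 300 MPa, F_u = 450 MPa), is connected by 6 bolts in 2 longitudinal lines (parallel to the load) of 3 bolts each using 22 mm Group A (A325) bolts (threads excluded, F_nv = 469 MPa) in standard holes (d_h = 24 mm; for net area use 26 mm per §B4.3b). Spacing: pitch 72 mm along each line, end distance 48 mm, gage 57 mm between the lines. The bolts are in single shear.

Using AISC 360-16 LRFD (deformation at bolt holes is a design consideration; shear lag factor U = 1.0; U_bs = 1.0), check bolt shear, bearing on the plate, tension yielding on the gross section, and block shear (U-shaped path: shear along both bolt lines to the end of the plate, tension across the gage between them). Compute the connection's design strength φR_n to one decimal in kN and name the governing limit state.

495.2 kN (block shear governs)

Bolt shear: A_b = π(22)²/4 = 380.13 mm². φR_n = 0.75 × 469 × 380.13 × 6 × 1 = 802.3 kN.
Bearing (8 mm plate, F_u = 450 MPa): end bolts L_c = 48 − 24/2 = 36, R_n = min(1.2×36×8×450, 2.4×22×8×450) = 155.52 kN/bolt; interior L_c = 72 − 24 = 48, R_n = 190.08 kN/bolt. φR_n = 0.75 × (2×155.52 + 4×190.08) = 803.5 kN.
Tension yield (gross): A_g = 245×8 = 1960 mm². φR_n = 0.90 × 300 × 1960 = 529.2 kN.
Block shear: shear path 2×[48+2×72] = 2×192 mm, A_gv = 3072, A_nv = 2×(192 − 2.5×26)×8 = 2032 mm²; tension across gage: (57 − 1×26)×8 = 248 mm². R_n = min(0.6×450×2032, 0.6×300×3072) + 1.0×450×248 = min(548.64, 552.96) + 111.6 = 660.24 kN. φR_n = 0.75 × 660.24 = 495.2 kN.
Governing: min(802.3, 803.5, 529.2, 495.2) = 495.2 kN → block shear.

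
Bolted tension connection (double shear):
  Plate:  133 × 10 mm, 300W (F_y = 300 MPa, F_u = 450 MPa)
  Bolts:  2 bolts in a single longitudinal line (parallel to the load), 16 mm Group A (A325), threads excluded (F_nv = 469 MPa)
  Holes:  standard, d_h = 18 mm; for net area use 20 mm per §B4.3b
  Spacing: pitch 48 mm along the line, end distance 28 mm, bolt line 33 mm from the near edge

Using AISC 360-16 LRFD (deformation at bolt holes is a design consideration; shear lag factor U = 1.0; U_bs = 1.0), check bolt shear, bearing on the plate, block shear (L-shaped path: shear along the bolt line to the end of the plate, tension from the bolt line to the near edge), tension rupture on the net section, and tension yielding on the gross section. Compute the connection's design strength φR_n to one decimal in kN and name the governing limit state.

Bolt shear: A_b = π(16)²/4 = 201.06 mm². φR_n = 0.75 × 469 × 201.06 × 2 × 2 = 282.9 kN.
Bearing (10 mm plate, F_u = 450 MPa): end bolts L_c = 28 − 18/2 = 19, R_n = min(1.2×19×10×450, 2.4×16×10×450) = 102.6 kN/bolt; interior L_c = 48 − 18 = 30, R_n = 162 kN/bolt. φR_n = 0.75 × (1×102.6 + 1×162) = 198.5 kN.
Block shear: shear path 1×[28+1×48] = 1×76 mm, A_gv = 760, A_nv = 1×(76 − 1.5×20)×10 = 460 mm²; tension to near edge: (33 − 0.5×20)×10 = 230 mm². R_n = min(0.6×450×460, 0.6×300×760) + 1.0×450×230 = min(124.2, 136.8) + 103.5 = 227.7 kN. φR_n = 0.75 × 227.7 = 170.8 kN.
Tension rupture (net): A_n = (133 − 1×20)×10 = 1130 mm² (U = 1.0, A_e = A_n). φR_n = 0.75 × 450 × 1130 = 381.4 kN.
Tension yield (gross): A_g = 133×10 = 1330 mm². φR_n = 0.90 × 300 × 1330 = 359.1 kN.
Governing: min(282.9, 198.5, 170.8, 381.4, 359.1) = 170.8 kN → block shear.

170.8 kN (block shear governs)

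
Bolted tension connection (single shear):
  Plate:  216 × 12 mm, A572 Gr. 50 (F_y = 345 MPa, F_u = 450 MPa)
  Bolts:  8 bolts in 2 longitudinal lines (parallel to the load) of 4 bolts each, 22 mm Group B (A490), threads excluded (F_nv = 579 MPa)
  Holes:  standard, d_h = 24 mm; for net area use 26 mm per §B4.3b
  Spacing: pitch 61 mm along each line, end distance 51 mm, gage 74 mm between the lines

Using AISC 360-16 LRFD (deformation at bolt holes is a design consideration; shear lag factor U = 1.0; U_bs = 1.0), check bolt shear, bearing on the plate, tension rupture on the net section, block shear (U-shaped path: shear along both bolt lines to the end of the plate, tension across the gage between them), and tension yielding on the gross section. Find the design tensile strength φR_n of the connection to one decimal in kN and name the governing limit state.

664.2 kN (net-section rupture governs)

Bolt shear: A_b = π(22)²/4 = 380.13 mm². φR_n = 0.75 × 579 × 380.13 × 8 × 1 = 1320.6 kN.
Bearing (12 mm plate, F_u = 450 MPa): end bolts L_c = 51 − 24/2 = 39, R_n = min(1.2×39×12×450, 2.4×22×12×450) = 252.72 kN/bolt; interior L_c = 61 − 24 = 37, R_n = 239.76 kN/bolt. φR_n = 0.75 × (2×252.72 + 6×239.76) = 1458.0 kN.
Tension rupture (net): A_n = (216 − 2×26)×12 = 1968 mm² (U = 1.0, A_e = A_n). φR_n = 0.75 × 450 × 1968 = 664.2 kN.
Block shear: shear path 2×[51+3×61] = 2×234 mm, A_gv = 5616, A_nv = 2×(234 − 3.5×26)×12 = 3432 mm²; tension across gage: (74 − 1×26)×12 = 576 mm². R_n = min(0.6×450×3432, 0.6×345×5616) + 1.0×450×576 = min(926.64, 1162.5) + 259.2 = 1185.8 kN. φR_n = 0.75 × 1185.8 = 889.4 kN.
Tension yield (gross): A_g = 216×12 = 2592 mm². φR_n = 0.90 × 345 × 2592 = 804.8 kN.
Governing: min(1320.6, 1458.0, 664.2, 889.4, 804.8) = 664.2 kN → net-section rupture.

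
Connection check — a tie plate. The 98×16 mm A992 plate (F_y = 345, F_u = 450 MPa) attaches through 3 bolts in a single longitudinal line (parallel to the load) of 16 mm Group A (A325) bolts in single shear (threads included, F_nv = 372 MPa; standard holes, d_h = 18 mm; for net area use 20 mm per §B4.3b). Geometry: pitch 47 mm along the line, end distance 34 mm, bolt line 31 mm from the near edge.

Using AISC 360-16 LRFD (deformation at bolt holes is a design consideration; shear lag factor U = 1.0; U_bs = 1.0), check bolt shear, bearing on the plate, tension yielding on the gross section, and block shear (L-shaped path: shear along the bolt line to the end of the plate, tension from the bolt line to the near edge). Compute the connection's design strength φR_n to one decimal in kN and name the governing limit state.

Bolt shear: A_b = π(16)²/4 = 201.06 mm². φR_n = 0.75 × 372 × 201.06 × 3 × 1 = 168.3 kN.
Bearing (16 mm plate, F_u = 450 MPa): end bolts L_c = 34 − 18/2 = 25, R_n = min(1.2×25×16×450, 2.4×16×16×450) = 216 kN/bolt; interior L_c = 47 − 18 = 29, R_n = 250.56 kN/bolt. φR_n = 0.75 × (1×216 + 2×250.56) = 537.8 kN.
Tension yield (gross): A_g = 98×16 = 1568 mm². φR_n = 0.90 × 345 × 1568 = 486.9 kN.
Block shear: shear path 1×[34+2×47] = 1×128 mm, A_gv = 2048, A_nv = 1×(128 − 2.5×20)×16 = 1248 mm²; tension to near edge: (31 − 0.5×20)×16 = 336 mm². R_n = min(0.6×450×1248, 0.6×345×2048) + 1.0×450×336 = min(336.96, 423.94) + 151.2 = 488.16 kN. φR_n = 0.75 × 488.16 = 366.1 kN.
Governing: min(168.3, 537.8, 486.9, 366.1) = 168.3 kN → bolt shear.

168.3 kN (bolt shear governs)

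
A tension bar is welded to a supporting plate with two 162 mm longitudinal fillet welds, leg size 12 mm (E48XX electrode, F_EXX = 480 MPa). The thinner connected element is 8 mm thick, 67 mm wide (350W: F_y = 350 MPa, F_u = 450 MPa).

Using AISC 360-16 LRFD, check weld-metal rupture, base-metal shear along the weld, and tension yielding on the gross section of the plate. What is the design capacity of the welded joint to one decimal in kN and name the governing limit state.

168.8 kN (gross-section yield governs)

Weld metal: throat = 0.707×12 = 8.484 mm, L = 2×162 = 324 mm. φR_n = 0.75 × 0.6 × 480 × 8.484 × 324 = 593.7 kN.
Base metal shear (8 mm plate): yield φR_n = 1.0×0.6×350×8×324 = 544.3 kN; rupture φR_n = 0.75×0.6×450×8×324 = 524.9 kN; take 524.9 kN (rupture).
Tension yield (gross): A_g = 67×8 = 536 mm². φR_n = 0.90 × 350 × 536 = 168.8 kN.
Governing: min(593.7, 524.9, 168.8) = 168.8 kN → gross-section yield.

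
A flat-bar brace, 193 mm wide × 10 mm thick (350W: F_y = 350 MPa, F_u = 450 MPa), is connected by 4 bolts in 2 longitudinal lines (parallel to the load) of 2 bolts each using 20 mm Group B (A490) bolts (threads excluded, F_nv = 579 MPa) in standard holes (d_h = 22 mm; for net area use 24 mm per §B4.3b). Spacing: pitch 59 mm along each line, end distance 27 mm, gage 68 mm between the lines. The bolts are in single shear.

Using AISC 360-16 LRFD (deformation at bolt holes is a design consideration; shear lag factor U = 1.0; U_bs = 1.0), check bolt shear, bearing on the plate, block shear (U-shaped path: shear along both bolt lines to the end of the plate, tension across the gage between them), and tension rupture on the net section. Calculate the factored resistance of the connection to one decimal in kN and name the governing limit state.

Bolt shear: A_b = π(20)²/4 = 314.16 mm². φR_n = 0.75 × 579 × 314.16 × 4 × 1 = 545.7 kN.
Bearing (10 mm plate, F_u = 450 MPa): end bolts L_c = 27 − 22/2 = 16, R_n = min(1.2×16×10×450, 2.4×20×10×450) = 86.4 kN/bolt; interior L_c = 59 − 22 = 37, R_n = 199.8 kN/bolt. φR_n = 0.75 × (2×86.4 + 2×199.8) = 429.3 kN.
Block shear: shear path 2×[27+1×59] = 2×86 mm, A_gv = 1720, A_nv = 2×(86 − 1.5×24)×10 = 1000 mm²; tension across gage: (68 − 1×24)×10 = 440 mm². R_n = min(0.6×450×1000, 0.6×350×1720) + 1.0×450×440 = min(270, 361.2) + 198 = 468 kN. φR_n = 0.75 × 468 = 351.0 kN.
Tension rupture (net): A_n = (193 − 2×24)×10 = 1450 mm² (U = 1.0, A_e = A_n). φR_n = 0.75 × 450 × 1450 = 489.4 kN.
Governing: min(545.7, 429.3, 351.0, 489.4) = 351.0 kN → block shear.

351.0 kN (block shear governs)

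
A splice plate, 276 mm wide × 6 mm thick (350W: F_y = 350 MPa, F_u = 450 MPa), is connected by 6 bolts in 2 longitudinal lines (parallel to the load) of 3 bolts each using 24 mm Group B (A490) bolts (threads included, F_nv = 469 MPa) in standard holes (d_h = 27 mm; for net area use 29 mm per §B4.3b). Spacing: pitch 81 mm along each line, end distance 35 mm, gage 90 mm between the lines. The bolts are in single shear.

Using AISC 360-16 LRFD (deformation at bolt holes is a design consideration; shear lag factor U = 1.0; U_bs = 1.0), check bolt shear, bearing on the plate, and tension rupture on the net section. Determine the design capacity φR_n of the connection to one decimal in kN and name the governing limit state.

441.5 kN (net-section rupture governs)

Bolt shear: A_b = π(24)²/4 = 452.39 mm². φR_n = 0.75 × 469 × 452.39 × 6 × 1 = 954.8 kN.
Bearing (6 mm plate, F_u = 450 MPa): end bolts L_c = 35 − 27/2 = 21.5, R_n = min(1.2×21.5×6×450, 2.4×24×6×450) = 69.66 kN/bolt; interior L_c = 81 − 27 = 54, R_n = 155.52 kN/bolt. φR_n = 0.75 × (2×69.66 + 4×155.52) = 571.1 kN.
Tension rupture (net): A_n = (276 − 2×29)×6 = 1308 mm² (U = 1.0, A_e = A_n). φR_n = 0.75 × 450 × 1308 = 441.5 kN.
Governing: min(954.8, 571.1, 441.5) = 441.5 kN → net-section rupture.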